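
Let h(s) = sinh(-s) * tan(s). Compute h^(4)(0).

Write out both Maclaurin series and multiply, keeping only the needed powers.
From the series, [s^4] h = -1/2; multiply by 4! = 24 to get -12.

-12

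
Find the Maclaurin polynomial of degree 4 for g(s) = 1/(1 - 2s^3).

Use the known series and substitute for the argument.

2*s^3 + 1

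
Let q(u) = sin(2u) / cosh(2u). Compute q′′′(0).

Invert the denominator's series and multiply.
From the series, [u^3] q = -16/3; multiply by 3! = 6 to get -32.

-32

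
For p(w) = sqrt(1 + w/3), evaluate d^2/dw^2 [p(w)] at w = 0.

-1/36

The coefficient of w^2 in the expansion is -1/72, so p′′(0) = 2! * (-1/72) = -1/36.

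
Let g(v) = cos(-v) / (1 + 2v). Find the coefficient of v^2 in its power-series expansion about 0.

7/2

Write out both Maclaurin series and multiply, keeping only the needed powers.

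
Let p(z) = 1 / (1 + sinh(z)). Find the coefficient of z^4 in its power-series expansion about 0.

4/3

Expand as Σ (-1)^k u^k with u equal to the inner function's series.
p(0) = 1
p′(0) = -1
p′′(0) = 2
p′′′(0) = -7
p^(4)(0) = 32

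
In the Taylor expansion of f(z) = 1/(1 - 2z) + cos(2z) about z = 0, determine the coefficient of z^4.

50/3

Expand each term separately and add.
[z^0] = 2;  [z^1] = 2;  [z^2] = 2;  [z^3] = 8;  [z^4] = 50/3.
So c_4 = f^(4)(0)/4! = 50/3.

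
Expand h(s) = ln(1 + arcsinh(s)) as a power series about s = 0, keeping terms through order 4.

-s^4/12 + s^3/6 - s^2/2 + s

Let u equal the inner series; expand the outer function in u and truncate.
h(0) = 0
h′(0) = 1
h′′(0) = -1
h′′′(0) = 1
h^(4)(0) = -2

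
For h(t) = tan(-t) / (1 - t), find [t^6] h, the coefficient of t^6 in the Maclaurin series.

Multiply the two series term by term and collect like powers.

-22/15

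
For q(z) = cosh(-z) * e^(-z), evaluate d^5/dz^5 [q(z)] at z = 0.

-16

Expand each factor separately, then convolve coefficients.
The coefficient of z^5 in the expansion is -2/15, so q^(5)(0) = 5! * (-2/15) = -16.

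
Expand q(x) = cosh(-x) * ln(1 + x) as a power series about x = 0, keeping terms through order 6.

-5*x^6/16 + 49*x^5/120 - x^4/2 + 5*x^3/6 - x^2/2 + x

Take the Cauchy product of the two expansions.
q(0) = 0
q′(0) = 1
q′′(0) = -1
q′′′(0) = 5
q^(4)(0) = -12
q^(5)(0) = 49
q^(6)(0) = -225
The Taylor polynomial is Σ q^(k)(0)/k! · x^k.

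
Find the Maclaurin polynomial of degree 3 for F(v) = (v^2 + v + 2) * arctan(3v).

Multiply each power in the prefactor through the base expansion.
F(0) = 0
F′(0) = 6
F′′(0) = 6
F′′′(0) = -90
Then c_k = F^(k)(0)/k! gives each Taylor coefficient.

-15*v^3 + 3*v^2 + 6*v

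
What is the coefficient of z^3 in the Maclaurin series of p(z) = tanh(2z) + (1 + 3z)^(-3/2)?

-2963/48

Combine the two series term by term.
[z^0] = 1;  [z^1] = -5/2;  [z^2] = 135/8;  [z^3] = -2963/48.
So c_3 = p′′′(0)/3! = -2963/48.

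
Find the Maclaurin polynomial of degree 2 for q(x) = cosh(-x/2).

x^2/8 + 1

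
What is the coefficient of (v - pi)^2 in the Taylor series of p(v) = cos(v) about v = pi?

Use the known series and substitute for the argument.
p(pi) = -1
p′(pi) = 0
p′′(pi) = 1
So c_2 = p′′(pi)/2! = 1/2.

1/2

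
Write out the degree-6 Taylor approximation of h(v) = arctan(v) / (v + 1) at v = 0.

Expand 1/(denominator) as a geometric series and multiply by the numerator's series.
h(0) = 0
h′(0) = 1
h′′(0) = -2
h′′′(0) = 4
h^(4)(0) = -16
h^(5)(0) = 104
h^(6)(0) = -624

-13*v^6/15 + 13*v^5/15 - 2*v^4/3 + 2*v^3/3 - v^2 + v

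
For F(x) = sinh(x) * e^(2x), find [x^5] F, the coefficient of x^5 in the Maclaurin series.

121/120

Take the Cauchy product of the two expansions.
F(0) = 0
F′(0) = 1
F′′(0) = 4
F′′′(0) = 13
F^(4)(0) = 40
F^(5)(0) = 121
So c_5 = F^(5)(0)/5! = 121/120.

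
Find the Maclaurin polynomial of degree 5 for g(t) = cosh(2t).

Use the known series and substitute for the argument.
[t^0] = 1;  [t^1] = 0;  [t^2] = 2;  [t^3] = 0;  [t^4] = 2/3;  [t^5] = 0.

2*t^4/3 + 2*t^2 + 1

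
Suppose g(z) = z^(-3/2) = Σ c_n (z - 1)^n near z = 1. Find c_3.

[(z - 1)^0] = 1;  [(z - 1)^1] = -3/2;  [(z - 1)^2] = 15/8;  [(z - 1)^3] = -35/16.

-35/16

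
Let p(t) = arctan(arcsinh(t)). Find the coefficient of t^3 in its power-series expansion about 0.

-1/2

Compose series: expand the inner function first, then feed it into the outer expansion.
p(0) = 0
p′(0) = 1
p′′(0) = 0
p′′′(0) = -3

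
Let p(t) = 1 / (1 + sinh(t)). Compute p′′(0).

2

Use the geometric series for the reciprocal, then substitute.
The coefficient of t^2 in the expansion is 1, so p′′(0) = 2! * (1) = 2.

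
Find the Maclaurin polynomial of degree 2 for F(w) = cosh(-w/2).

w^2/8 + 1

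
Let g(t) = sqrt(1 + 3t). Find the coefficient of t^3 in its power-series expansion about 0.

27/16

g(0) = 1
g′(0) = 3/2
g′′(0) = -9/4
g′′′(0) = 81/8
Dividing each by k! gives the coefficients c_0, ..., c_3.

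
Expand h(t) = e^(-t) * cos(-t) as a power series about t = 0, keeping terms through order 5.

t^5/30 - t^4/6 + t^3/3 - t + 1

Take the Cauchy product of the two expansions.
h(0) = 1
h′(0) = -1
h′′(0) = 0
h′′′(0) = 2
h^(4)(0) = -4
h^(5)(0) = 4
Dividing each by k! gives the coefficients c_0, ..., c_5.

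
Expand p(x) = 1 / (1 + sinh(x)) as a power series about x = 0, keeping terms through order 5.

Expand as Σ (-1)^k u^k with u equal to the inner function's series.
p(0) = 1
p′(0) = -1
p′′(0) = 2
p′′′(0) = -7
p^(4)(0) = 32
p^(5)(0) = -181
Dividing each by k! gives the coefficients c_0, ..., c_5.

-181*x^5/120 + 4*x^4/3 - 7*x^3/6 + x^2 - x + 1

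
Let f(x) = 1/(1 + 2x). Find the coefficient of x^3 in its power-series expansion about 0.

-8

c_3 = f′′′(0)/3! = -8.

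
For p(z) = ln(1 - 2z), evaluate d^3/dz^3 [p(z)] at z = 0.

The coefficient of z^3 in the expansion is -8/3, so p′′′(0) = 3! * (-8/3) = -16.

-16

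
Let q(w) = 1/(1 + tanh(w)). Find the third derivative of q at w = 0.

Plug the Maclaurin series of the inner function into that of the outer and collect terms.
From the series, [w^3] q = -2/3; multiply by 3! = 6 to get -4.

-4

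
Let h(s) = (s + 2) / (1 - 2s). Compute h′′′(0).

Distribute the polynomial across the series and collect like powers.
The coefficient of s^3 in the expansion is 20, so h′′′(0) = 3! * (20) = 120.

120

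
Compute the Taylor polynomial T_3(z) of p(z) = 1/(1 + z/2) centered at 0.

-z^3/8 + z^2/4 - z/2 + 1

p(0) = 1
p′(0) = -1/2
p′′(0) = 1/2
p′′′(0) = -3/4
Then c_k = p^(k)(0)/k! gives each Taylor coefficient.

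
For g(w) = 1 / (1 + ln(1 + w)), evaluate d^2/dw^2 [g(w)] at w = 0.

3

Write 1/(1+u) = 1 - u + u^2 - u^3 + ... and substitute the series for u.
The coefficient of w^2 in the expansion is 3/2, so g′′(0) = 2! * (3/2) = 3.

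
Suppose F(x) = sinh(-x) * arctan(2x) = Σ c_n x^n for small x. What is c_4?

Take the Cauchy product of the two expansions.
[x^0] = 0;  [x^1] = 0;  [x^2] = -2;  [x^3] = 0;  [x^4] = 7/3.

7/3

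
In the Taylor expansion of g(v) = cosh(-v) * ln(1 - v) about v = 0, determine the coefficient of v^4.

-1/2

Take the Cauchy product of the two expansions.
g(0) = 0
g′(0) = -1
g′′(0) = -1
g′′′(0) = -5
g^(4)(0) = -12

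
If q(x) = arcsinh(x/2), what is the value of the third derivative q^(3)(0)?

-1/8

Differentiate repeatedly and evaluate at the center.
The coefficient of x^3 in the expansion is -1/48, so q′′′(0) = 3! * (-1/48) = -1/8.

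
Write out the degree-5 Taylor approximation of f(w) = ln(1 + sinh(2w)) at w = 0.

Let u equal the inner series; expand the outer function in u and truncate.
[w^0] = 0;  [w^1] = 2;  [w^2] = -2;  [w^3] = 4;  [w^4] = -20/3;  [w^5] = 12.

12*w^5 - 20*w^4/3 + 4*w^3 - 2*w^2 + 2*w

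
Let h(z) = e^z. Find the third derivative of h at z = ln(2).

2

The coefficient of (z - ln(2))^3 in the expansion is 1/3, so h′′′(ln(2)) = 3! * (1/3) = 2.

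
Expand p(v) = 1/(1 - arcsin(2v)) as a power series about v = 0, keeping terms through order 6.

5312*v^6/45 + 252*v^5/5 + 64*v^4/3 + 28*v^3/3 + 4*v^2 + 2*v + 1

Let u equal the inner series; expand the outer function in u and truncate.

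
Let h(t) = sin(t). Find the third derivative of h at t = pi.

From the series, [(t - pi)^3] h = 1/6; multiply by 3! = 6 to get 1.

1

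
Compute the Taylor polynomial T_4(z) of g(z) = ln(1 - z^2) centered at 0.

g(0) = 0
g′(0) = 0
g′′(0) = -2
g′′′(0) = 0
g^(4)(0) = -12
The Taylor polynomial is Σ g^(k)(0)/k! · z^k.

-z^4/2 - z^2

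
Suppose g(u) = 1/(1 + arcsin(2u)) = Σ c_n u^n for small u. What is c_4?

Substitute the inner expansion into the outer series and collect powers.

64/3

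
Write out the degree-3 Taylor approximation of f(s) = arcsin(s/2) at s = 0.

s^3/48 + s/2

f(0) = 0
f′(0) = 1/2
f′′(0) = 0
f′′′(0) = 1/8
Then c_k = f^(k)(0)/k! gives each Taylor coefficient.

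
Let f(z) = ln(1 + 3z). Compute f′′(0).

Differentiate repeatedly and evaluate at the center.
From the series, [z^2] f = -9/2; multiply by 2! = 2 to get -9.

-9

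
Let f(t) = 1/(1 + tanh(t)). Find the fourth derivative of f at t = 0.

8

Compose series: expand the inner function first, then feed it into the outer expansion.
From the series, [t^4] f = 1/3; multiply by 4! = 24 to get 8.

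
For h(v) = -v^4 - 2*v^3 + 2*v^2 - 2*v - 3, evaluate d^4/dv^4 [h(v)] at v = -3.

-24

From the series, [(v + 3)^4] h = -1; multiply by 4! = 24 to get -24.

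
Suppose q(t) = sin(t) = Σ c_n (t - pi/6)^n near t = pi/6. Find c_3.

q(pi/6) = 1/2
q′(pi/6) = sqrt(3)/2
q′′(pi/6) = -1/2
q′′′(pi/6) = -sqrt(3)/2
The Taylor polynomial is Σ q^(k)(pi/6)/k! · (t - pi/6)^k.

-sqrt(3)/12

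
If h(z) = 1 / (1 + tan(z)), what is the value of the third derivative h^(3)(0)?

Use the geometric series for the reciprocal, then substitute.
The coefficient of z^3 in the expansion is -4/3, so h′′′(0) = 3! * (-4/3) = -8.

-8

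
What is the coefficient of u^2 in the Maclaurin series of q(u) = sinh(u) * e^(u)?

Multiply the two series term by term and collect like powers.
q(0) = 0
q′(0) = 1
q′′(0) = 2
So c_2 = q′′(0)/2! = 1.

1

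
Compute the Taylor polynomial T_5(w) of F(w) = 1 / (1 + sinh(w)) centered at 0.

-181*w^5/120 + 4*w^4/3 - 7*w^3/6 + w^2 - w + 1

Write 1/(1+u) = 1 - u + u^2 - u^3 + ... and substitute the series for u.
F(0) = 1
F′(0) = -1
F′′(0) = 2
F′′′(0) = -7
F^(4)(0) = 32
F^(5)(0) = -181
Then c_k = F^(k)(0)/k! gives each Taylor coefficient.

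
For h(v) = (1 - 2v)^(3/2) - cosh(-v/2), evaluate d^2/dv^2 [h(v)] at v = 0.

11/4

Add the two expansions coefficient-wise.
The coefficient of v^2 in the expansion is 11/8, so h′′(0) = 2! * (11/8) = 11/4.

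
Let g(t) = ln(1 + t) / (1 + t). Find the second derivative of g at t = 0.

Take the Cauchy product of the two expansions.
From the series, [t^2] g = -3/2; multiply by 2! = 2 to get -3.

-3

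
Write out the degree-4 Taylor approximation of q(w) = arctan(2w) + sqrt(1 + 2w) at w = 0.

-5*w^4/8 - 13*w^3/6 - w^2/2 + 3*w + 1

Combine the two series term by term.
q(0) = 1
q′(0) = 3
q′′(0) = -1
q′′′(0) = -13
q^(4)(0) = -15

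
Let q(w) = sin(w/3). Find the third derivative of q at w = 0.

Apply the Taylor formula c_k = f^(k)(a)/k!.
From the series, [w^3] q = -1/162; multiply by 3! = 6 to get -1/27.

-1/27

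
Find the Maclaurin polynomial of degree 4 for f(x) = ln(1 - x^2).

Differentiate repeatedly and evaluate at the center.
f(0) = 0
f′(0) = 0
f′′(0) = -2
f′′′(0) = 0
f^(4)(0) = -12

-x^4/2 - x^2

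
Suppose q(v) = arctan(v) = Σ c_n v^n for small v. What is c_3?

-1/3

Apply the Taylor formula c_k = f^(k)(a)/k!.
[v^0] = 0;  [v^1] = 1;  [v^2] = 0;  [v^3] = -1/3.
So c_3 = q′′′(0)/3! = -1/3.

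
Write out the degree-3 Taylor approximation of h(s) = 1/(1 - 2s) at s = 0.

[s^0] = 1;  [s^1] = 2;  [s^2] = 4;  [s^3] = 8.

8*s^3 + 4*s^2 + 2*s + 1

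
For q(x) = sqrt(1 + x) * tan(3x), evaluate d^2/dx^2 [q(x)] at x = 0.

Multiply the two series term by term and collect like powers.
From the series, [x^2] q = 3/2; multiply by 2! = 2 to get 3.

3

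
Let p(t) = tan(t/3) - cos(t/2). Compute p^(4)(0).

-1/16

Expand each term separately and add.
The coefficient of t^4 in the expansion is -1/384, so p^(4)(0) = 4! * (-1/384) = -1/16.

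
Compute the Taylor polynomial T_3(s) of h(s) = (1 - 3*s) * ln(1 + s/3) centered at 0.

Shift and add copies of the series according to the polynomial's terms.
[s^0] = 0;  [s^1] = 1/3;  [s^2] = -19/18;  [s^3] = 29/162.

29*s^3/162 - 19*s^2/18 + s/3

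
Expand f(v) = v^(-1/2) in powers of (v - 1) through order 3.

f(1) = 1
f′(1) = -1/2
f′′(1) = 3/4
f′′′(1) = -15/8

-5*(v - 1)^3/16 + 3*(v - 1)^2/8 - (v - 1)/2 + 1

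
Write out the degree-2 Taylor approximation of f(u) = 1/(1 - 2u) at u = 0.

f(0) = 1
f′(0) = 2
f′′(0) = 8
The Taylor polynomial is Σ f^(k)(0)/k! · u^k.

4*u^2 + 2*u + 1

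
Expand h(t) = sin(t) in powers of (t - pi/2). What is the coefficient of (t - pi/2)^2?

-1/2

Apply the Taylor formula c_k = f^(k)(a)/k!.
[(t - pi/2)^0] = 1;  [(t - pi/2)^1] = 0;  [(t - pi/2)^2] = -1/2.
So c_2 = h′′(pi/2)/2! = -1/2.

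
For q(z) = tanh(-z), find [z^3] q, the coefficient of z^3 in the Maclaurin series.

1/3

[z^0] = 0;  [z^1] = -1;  [z^2] = 0;  [z^3] = 1/3.
So c_3 = q′′′(0)/3! = 1/3.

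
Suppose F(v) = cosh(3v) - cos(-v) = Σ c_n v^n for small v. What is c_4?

10/3

Expand each term separately and add.
F(0) = 0
F′(0) = 0
F′′(0) = 10
F′′′(0) = 0
F^(4)(0) = 80
So c_4 = F^(4)(0)/4! = 10/3.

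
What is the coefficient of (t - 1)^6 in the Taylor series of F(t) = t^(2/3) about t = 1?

[(t - 1)^0] = 1;  [(t - 1)^1] = 2/3;  [(t - 1)^2] = -1/9;  [(t - 1)^3] = 4/81;  [(t - 1)^4] = -7/243;  [(t - 1)^5] = 14/729;  [(t - 1)^6] = -91/6561.

-91/6561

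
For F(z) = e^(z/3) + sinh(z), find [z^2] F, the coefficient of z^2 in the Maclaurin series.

Expand each term separately and add.
[z^0] = 1;  [z^1] = 4/3;  [z^2] = 1/18.
So c_2 = F′′(0)/2! = 1/18.

1/18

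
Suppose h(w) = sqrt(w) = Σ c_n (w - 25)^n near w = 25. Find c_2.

h(25) = 5
h′(25) = 1/10
h′′(25) = -1/500

-1/1000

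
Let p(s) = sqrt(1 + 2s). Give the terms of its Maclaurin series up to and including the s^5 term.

7*s^5/8 - 5*s^4/8 + s^3/2 - s^2/2 + s + 1

[s^0] = 1;  [s^1] = 1;  [s^2] = -1/2;  [s^3] = 1/2;  [s^4] = -5/8;  [s^5] = 7/8.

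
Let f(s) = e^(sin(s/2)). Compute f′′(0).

1/4

Compose series: expand the inner function first, then feed it into the outer expansion.
From the series, [s^2] f = 1/8; multiply by 2! = 2 to get 1/4.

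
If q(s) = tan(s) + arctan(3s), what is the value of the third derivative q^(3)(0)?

-52

Expand each term separately and add.
The coefficient of s^3 in the expansion is -26/3, so q′′′(0) = 3! * (-26/3) = -52.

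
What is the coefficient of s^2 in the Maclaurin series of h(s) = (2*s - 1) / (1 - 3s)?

Distribute the polynomial across the series and collect like powers.
h(0) = -1
h′(0) = -1
h′′(0) = -6

-3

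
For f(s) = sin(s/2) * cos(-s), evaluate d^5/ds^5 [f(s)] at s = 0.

Expand each factor separately, then convolve coefficients.
The coefficient of s^5 in the expansion is 121/3840, so f^(5)(0) = 5! * (121/3840) = 121/32.

121/32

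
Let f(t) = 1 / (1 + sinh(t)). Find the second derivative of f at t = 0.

2

Write 1/(1+u) = 1 - u + u^2 - u^3 + ... and substitute the series for u.
The coefficient of t^2 in the expansion is 1, so f′′(0) = 2! * (1) = 2.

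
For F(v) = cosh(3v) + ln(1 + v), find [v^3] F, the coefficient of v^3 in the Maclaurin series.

1/3

Add the two expansions coefficient-wise.
F(0) = 1
F′(0) = 1
F′′(0) = 8
F′′′(0) = 2
Dividing each by k! gives the coefficients c_0, ..., c_3.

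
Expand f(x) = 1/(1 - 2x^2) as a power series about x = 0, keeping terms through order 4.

4*x^4 + 2*x^2 + 1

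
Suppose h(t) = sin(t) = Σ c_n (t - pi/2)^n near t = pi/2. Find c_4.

1/24

c_4 = h^(4)(pi/2)/4! = 1/24.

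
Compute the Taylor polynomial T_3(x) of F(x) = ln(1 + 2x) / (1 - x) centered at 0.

Take the Cauchy product of the two expansions.

8*x^3/3 + 2*x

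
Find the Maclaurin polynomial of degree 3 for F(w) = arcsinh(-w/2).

w^3/48 - w/2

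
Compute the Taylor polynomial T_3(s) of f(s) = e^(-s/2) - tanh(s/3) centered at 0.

Add the two expansions coefficient-wise.
f(0) = 1
f′(0) = -5/6
f′′(0) = 1/4
f′′′(0) = -11/216

-11*s^3/1296 + s^2/8 - 5*s/6 + 1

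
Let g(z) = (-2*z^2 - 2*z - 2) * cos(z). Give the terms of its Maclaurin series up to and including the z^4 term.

Multiply each power in the prefactor through the base expansion.
[z^0] = -2;  [z^1] = -2;  [z^2] = -1;  [z^3] = 1;  [z^4] = 11/12.

11*z^4/12 + z^3 - z^2 - 2*z - 2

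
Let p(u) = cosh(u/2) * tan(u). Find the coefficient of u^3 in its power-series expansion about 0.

11/24

Multiply the two series term by term and collect like powers.
[u^0] = 0;  [u^1] = 1;  [u^2] = 0;  [u^3] = 11/24.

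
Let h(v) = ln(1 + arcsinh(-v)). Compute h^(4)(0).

-2

Plug the Maclaurin series of the inner function into that of the outer and collect terms.
From the series, [v^4] h = -1/12; multiply by 4! = 24 to get -2.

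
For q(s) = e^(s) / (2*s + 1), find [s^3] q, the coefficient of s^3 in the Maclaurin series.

-29/6

Multiply the numerator's expansion by the denominator's geometric series.
q(0) = 1
q′(0) = -1
q′′(0) = 5
q′′′(0) = -29
So c_3 = q′′′(0)/3! = -29/6.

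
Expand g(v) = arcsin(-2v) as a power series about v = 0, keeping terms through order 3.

-4*v^3/3 - 2*v

Apply the Taylor formula c_k = f^(k)(a)/k!.
g(0) = 0
g′(0) = -2
g′′(0) = 0
g′′′(0) = -8
Then c_k = g^(k)(0)/k! gives each Taylor coefficient.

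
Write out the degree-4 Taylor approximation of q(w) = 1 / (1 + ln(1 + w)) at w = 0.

11*w^4/3 - 7*w^3/3 + 3*w^2/2 - w + 1

Use the geometric series for the reciprocal, then substitute.
[w^0] = 1;  [w^1] = -1;  [w^2] = 3/2;  [w^3] = -7/3;  [w^4] = 11/3.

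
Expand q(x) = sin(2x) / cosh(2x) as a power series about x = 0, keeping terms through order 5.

48*x^5/5 - 16*x^3/3 + 2*x

Write the quotient as an unknown series and match coefficients against numerator = denominator · series.
q(0) = 0
q′(0) = 2
q′′(0) = 0
q′′′(0) = -32
q^(4)(0) = 0
q^(5)(0) = 1152
The Taylor polynomial is Σ q^(k)(0)/k! · x^k.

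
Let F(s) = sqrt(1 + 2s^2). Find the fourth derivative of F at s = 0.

The coefficient of s^4 in the expansion is -1/2, so F^(4)(0) = 4! * (-1/2) = -12.

-12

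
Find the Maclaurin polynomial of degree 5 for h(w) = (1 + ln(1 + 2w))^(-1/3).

-112816*w^5/3645 + 2684*w^4/243 - 328*w^3/81 + 14*w^2/9 - 2*w/3 + 1

Plug the Maclaurin series of the inner function into that of the outer and collect terms.
[w^0] = 1;  [w^1] = -2/3;  [w^2] = 14/9;  [w^3] = -328/81;  [w^4] = 2684/243;  [w^5] = -112816/3645.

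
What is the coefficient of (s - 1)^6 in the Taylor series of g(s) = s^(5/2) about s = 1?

-5/1024

g(1) = 1
g′(1) = 5/2
g′′(1) = 15/4
g′′′(1) = 15/8
g^(4)(1) = -15/16
g^(5)(1) = 45/32
g^(6)(1) = -225/64
Dividing each by k! gives the coefficients c_0, ..., c_6.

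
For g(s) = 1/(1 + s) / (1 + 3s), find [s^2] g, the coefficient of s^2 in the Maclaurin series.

Expand each factor separately, then convolve coefficients.
[s^0] = 1;  [s^1] = -4;  [s^2] = 13.

13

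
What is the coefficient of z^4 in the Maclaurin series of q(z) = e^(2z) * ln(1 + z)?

Multiply the two series term by term and collect like powers.
q(0) = 0
q′(0) = 1
q′′(0) = 3
q′′′(0) = 8
q^(4)(0) = 18
Then c_k = q^(k)(0)/k! gives each Taylor coefficient.

3/4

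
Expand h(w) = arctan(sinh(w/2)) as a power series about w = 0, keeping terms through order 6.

Plug the Maclaurin series of the inner function into that of the outer and collect terms.
h(0) = 0
h′(0) = 1/2
h′′(0) = 0
h′′′(0) = -1/8
h^(4)(0) = 0
h^(5)(0) = 5/32
h^(6)(0) = 0

w^5/768 - w^3/48 + w/2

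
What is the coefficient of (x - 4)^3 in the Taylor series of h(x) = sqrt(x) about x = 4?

1/512

h(4) = 2
h′(4) = 1/4
h′′(4) = -1/32
h′′′(4) = 3/256
Dividing each by k! gives the coefficients c_0, ..., c_3.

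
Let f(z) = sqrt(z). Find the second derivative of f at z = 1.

-1/4

Differentiate repeatedly and evaluate at the center.
From the series, [(z - 1)^2] f = -1/8; multiply by 2! = 2 to get -1/4.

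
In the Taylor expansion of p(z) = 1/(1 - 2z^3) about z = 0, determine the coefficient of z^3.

2

Differentiate repeatedly and evaluate at the center.
p(0) = 1
p′(0) = 0
p′′(0) = 0
p′′′(0) = 12
So c_3 = p′′′(0)/3! = 2.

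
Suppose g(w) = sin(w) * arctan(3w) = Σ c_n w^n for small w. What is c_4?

-19/2

Take the Cauchy product of the two expansions.
[w^0] = 0;  [w^1] = 0;  [w^2] = 3;  [w^3] = 0;  [w^4] = -19/2.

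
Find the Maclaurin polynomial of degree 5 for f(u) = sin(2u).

[u^0] = 0;  [u^1] = 2;  [u^2] = 0;  [u^3] = -4/3;  [u^4] = 0;  [u^5] = 4/15.

4*u^5/15 - 4*u^3/3 + 2*u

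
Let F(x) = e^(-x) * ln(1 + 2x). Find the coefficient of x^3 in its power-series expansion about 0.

17/3

Expand each factor separately, then convolve coefficients.
F(0) = 0
F′(0) = 2
F′′(0) = -8
F′′′(0) = 34
Then c_k = F^(k)(0)/k! gives each Taylor coefficient.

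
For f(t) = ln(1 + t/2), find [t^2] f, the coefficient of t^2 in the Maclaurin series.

Compute the successive derivatives at the expansion point and divide by k!.
[t^0] = 0;  [t^1] = 1/2;  [t^2] = -1/8.
So c_2 = f′′(0)/2! = -1/8.

-1/8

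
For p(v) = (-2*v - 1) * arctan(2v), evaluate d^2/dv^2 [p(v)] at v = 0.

-8

Shift and add copies of the series according to the polynomial's terms.
The coefficient of v^2 in the expansion is -4, so p′′(0) = 2! * (-4) = -8.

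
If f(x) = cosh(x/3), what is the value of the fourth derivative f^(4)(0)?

1/81

Compute the successive derivatives at the expansion point and divide by k!.
The coefficient of x^4 in the expansion is 1/1944, so f^(4)(0) = 4! * (1/1944) = 1/81.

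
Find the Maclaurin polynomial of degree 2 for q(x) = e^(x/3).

x^2/18 + x/3 + 1

q(0) = 1
q′(0) = 1/3
q′′(0) = 1/9
The Taylor polynomial is Σ q^(k)(0)/k! · x^k.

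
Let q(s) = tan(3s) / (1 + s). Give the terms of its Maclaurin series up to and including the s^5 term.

Write out both Maclaurin series and multiply, keeping only the needed powers.
q(0) = 0
q′(0) = 3
q′′(0) = -6
q′′′(0) = 72
q^(4)(0) = -288
q^(5)(0) = 5328

222*s^5/5 - 12*s^4 + 12*s^3 - 3*s^2 + 3*s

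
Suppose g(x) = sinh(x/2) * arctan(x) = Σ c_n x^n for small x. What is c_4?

-7/48

Expand each factor separately, then convolve coefficients.
[x^0] = 0;  [x^1] = 0;  [x^2] = 1/2;  [x^3] = 0;  [x^4] = -7/48.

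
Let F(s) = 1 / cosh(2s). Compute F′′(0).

Invert the denominator's series and multiply.
The coefficient of s^2 in the expansion is -2, so F′′(0) = 2! * (-2) = -4.

-4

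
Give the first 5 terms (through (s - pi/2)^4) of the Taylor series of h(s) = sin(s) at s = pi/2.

(s - pi/2)^4/24 - (s - pi/2)^2/2 + 1

[(s - pi/2)^0] = 1;  [(s - pi/2)^1] = 0;  [(s - pi/2)^2] = -1/2;  [(s - pi/2)^3] = 0;  [(s - pi/2)^4] = 1/24.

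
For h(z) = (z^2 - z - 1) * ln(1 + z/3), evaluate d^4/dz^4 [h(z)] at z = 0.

Distribute the polynomial across the series and collect like powers.
The coefficient of z^4 in the expansion is -7/108, so h^(4)(0) = 4! * (-7/108) = -14/9.

-14/9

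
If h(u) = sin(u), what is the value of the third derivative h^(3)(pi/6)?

The coefficient of (u - pi/6)^3 in the expansion is -sqrt(3)/12, so h′′′(pi/6) = 3! * (-sqrt(3)/12) = -sqrt(3)/2.

-sqrt(3)/2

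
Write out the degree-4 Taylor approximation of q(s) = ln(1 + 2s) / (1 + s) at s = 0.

-32*s^4/3 + 20*s^3/3 - 4*s^2 + 2*s

Expand each factor separately, then convolve coefficients.
q(0) = 0
q′(0) = 2
q′′(0) = -8
q′′′(0) = 40
q^(4)(0) = -256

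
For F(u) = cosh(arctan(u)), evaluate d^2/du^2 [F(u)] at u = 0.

1

Let u equal the inner series; expand the outer function in u and truncate.
The coefficient of u^2 in the expansion is 1/2, so F′′(0) = 2! * (1/2) = 1.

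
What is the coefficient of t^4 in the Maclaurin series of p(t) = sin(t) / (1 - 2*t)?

Multiply the numerator's expansion by the denominator's geometric series.
p(0) = 0
p′(0) = 1
p′′(0) = 4
p′′′(0) = 23
p^(4)(0) = 184

23/3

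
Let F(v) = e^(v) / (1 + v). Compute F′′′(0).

Expand each factor separately, then convolve coefficients.
The coefficient of v^3 in the expansion is -1/3, so F′′′(0) = 3! * (-1/3) = -2.

-2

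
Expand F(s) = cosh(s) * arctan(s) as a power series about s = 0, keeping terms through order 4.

Write out both Maclaurin series and multiply, keeping only the needed powers.
F(0) = 0
F′(0) = 1
F′′(0) = 0
F′′′(0) = 1
F^(4)(0) = 0

s^3/6 + s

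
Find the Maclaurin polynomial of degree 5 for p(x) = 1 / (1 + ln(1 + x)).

-347*x^5/60 + 11*x^4/3 - 7*x^3/3 + 3*x^2/2 - x + 1

Write 1/(1+u) = 1 - u + u^2 - u^3 + ... and substitute the series for u.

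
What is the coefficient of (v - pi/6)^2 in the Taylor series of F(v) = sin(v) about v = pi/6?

Apply the Taylor formula c_k = f^(k)(a)/k!.
F(pi/6) = 1/2
F′(pi/6) = sqrt(3)/2
F′′(pi/6) = -1/2
Then c_k = F^(k)(pi/6)/k! gives each Taylor coefficient.

-1/4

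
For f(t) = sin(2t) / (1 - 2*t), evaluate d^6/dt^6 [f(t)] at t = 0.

38784

Expand 1/(denominator) as a geometric series and multiply by the numerator's series.
The coefficient of t^6 in the expansion is 808/15, so f^(6)(0) = 6! * (808/15) = 38784.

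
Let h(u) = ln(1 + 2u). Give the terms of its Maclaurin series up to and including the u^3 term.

8*u^3/3 - 2*u^2 + 2*u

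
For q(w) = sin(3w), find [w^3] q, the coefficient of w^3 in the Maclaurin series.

-9/2

q(0) = 0
q′(0) = 3
q′′(0) = 0
q′′′(0) = -27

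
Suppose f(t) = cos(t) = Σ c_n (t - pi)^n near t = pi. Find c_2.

c_2 = f′′(pi)/2! = 1/2.

1/2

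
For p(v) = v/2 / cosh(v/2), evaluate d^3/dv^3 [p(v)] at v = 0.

Write the quotient as an unknown series and match coefficients against numerator = denominator · series.
The coefficient of v^3 in the expansion is -1/16, so p′′′(0) = 3! * (-1/16) = -3/8.

-3/8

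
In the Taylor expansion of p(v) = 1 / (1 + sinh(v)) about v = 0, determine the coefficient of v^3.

-7/6

Expand as Σ (-1)^k u^k with u equal to the inner function's series.
[v^0] = 1;  [v^1] = -1;  [v^2] = 1;  [v^3] = -7/6.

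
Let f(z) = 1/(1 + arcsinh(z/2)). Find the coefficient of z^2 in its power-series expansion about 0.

Let u equal the inner series; expand the outer function in u and truncate.

1/4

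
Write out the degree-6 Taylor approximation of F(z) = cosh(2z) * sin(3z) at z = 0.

-199*z^5/40 + 3*z^3/2 + 3*z

Take the Cauchy product of the two expansions.
F(0) = 0
F′(0) = 3
F′′(0) = 0
F′′′(0) = 9
F^(4)(0) = 0
F^(5)(0) = -597
F^(6)(0) = 0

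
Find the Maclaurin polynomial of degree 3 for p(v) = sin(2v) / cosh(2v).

-16*v^3/3 + 2*v

Write the quotient as an unknown series and match coefficients against numerator = denominator · series.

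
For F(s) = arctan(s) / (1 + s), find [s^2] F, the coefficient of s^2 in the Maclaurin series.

Take the Cauchy product of the two expansions.
F(0) = 0
F′(0) = 1
F′′(0) = -2
So c_2 = F′′(0)/2! = -1.

-1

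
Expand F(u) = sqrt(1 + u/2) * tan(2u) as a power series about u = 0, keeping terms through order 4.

131*u^4/192 + 125*u^3/48 + u^2/2 + 2*u

Take the Cauchy product of the two expansions.
F(0) = 0
F′(0) = 2
F′′(0) = 1
F′′′(0) = 125/8
F^(4)(0) = 131/8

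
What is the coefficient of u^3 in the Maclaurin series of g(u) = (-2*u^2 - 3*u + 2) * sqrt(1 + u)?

Multiply each power in the prefactor through the base expansion.
[u^0] = 2;  [u^1] = -2;  [u^2] = -15/4;  [u^3] = -1/2.

-1/2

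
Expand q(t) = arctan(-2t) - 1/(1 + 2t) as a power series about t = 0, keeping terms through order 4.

-16*t^4 + 32*t^3/3 - 4*t^2 - 1

Add the two expansions coefficient-wise.
q(0) = -1
q′(0) = 0
q′′(0) = -8
q′′′(0) = 64
q^(4)(0) = -384
The Taylor polynomial is Σ q^(k)(0)/k! · t^k.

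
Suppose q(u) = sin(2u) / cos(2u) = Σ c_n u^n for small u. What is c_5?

64/15

Invert the denominator's series and multiply.
q(0) = 0
q′(0) = 2
q′′(0) = 0
q′′′(0) = 16
q^(4)(0) = 0
q^(5)(0) = 512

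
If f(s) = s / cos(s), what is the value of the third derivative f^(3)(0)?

Invert the denominator's series and multiply.
The coefficient of s^3 in the expansion is 1/2, so f′′′(0) = 3! * (1/2) = 3.

3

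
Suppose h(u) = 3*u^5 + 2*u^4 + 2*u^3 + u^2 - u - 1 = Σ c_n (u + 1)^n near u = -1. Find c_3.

Apply the Taylor formula c_k = f^(k)(a)/k!.
So c_3 = h′′′(-1)/3! = 24.

24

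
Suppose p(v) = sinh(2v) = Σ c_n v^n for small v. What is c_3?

p(0) = 0
p′(0) = 2
p′′(0) = 0
p′′′(0) = 8
So c_3 = p′′′(0)/3! = 4/3.

4/3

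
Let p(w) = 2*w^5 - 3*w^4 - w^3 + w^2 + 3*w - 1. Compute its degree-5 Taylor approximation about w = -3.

p(-3) = -703
p′(-3) = 1104
p′′(-3) = -1384
p′′′(-3) = 1290
p^(4)(-3) = -792
p^(5)(-3) = 240

2*(w + 3)^5 - 33*(w + 3)^4 + 215*(w + 3)^3 - 692*(w + 3)^2 + 1104*(w + 3) - 703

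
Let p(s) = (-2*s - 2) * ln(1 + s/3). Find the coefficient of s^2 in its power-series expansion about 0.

-5/9

Multiply each power in the prefactor through the base expansion.
p(0) = 0
p′(0) = -2/3
p′′(0) = -10/9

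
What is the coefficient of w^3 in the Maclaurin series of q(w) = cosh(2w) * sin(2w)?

8/3

Take the Cauchy product of the two expansions.
[w^0] = 0;  [w^1] = 2;  [w^2] = 0;  [w^3] = 8/3.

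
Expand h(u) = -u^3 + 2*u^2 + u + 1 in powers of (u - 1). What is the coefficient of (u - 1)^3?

-1

h(1) = 3
h′(1) = 2
h′′(1) = -2
h′′′(1) = -6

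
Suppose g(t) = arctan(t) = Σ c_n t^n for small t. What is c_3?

-1/3

g(0) = 0
g′(0) = 1
g′′(0) = 0
g′′′(0) = -2
Then c_k = g^(k)(0)/k! gives each Taylor coefficient.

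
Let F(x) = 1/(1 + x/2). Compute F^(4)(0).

3/2

Apply the Taylor formula c_k = f^(k)(a)/k!.
The coefficient of x^4 in the expansion is 1/16, so F^(4)(0) = 4! * (1/16) = 3/2.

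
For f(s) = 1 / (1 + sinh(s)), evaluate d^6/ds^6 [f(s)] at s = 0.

Use the geometric series for the reciprocal, then substitute.
The coefficient of s^6 in the expansion is 77/45, so f^(6)(0) = 6! * (77/45) = 1232.

1232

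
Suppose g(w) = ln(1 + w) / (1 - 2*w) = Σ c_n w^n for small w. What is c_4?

77/12

Multiply the numerator's expansion by the denominator's geometric series.
So c_4 = g^(4)(0)/4! = 77/12.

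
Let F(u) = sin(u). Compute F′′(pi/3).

-sqrt(3)/2

The coefficient of (u - pi/3)^2 in the expansion is -sqrt(3)/4, so F′′(pi/3) = 2! * (-sqrt(3)/4) = -sqrt(3)/2.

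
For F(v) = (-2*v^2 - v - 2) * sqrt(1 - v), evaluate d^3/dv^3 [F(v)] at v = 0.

Distribute the polynomial across the series and collect like powers.
The coefficient of v^3 in the expansion is 5/4, so F′′′(0) = 3! * (5/4) = 15/2.

15/2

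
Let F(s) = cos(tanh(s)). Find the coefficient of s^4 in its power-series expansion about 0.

Compose series: expand the inner function first, then feed it into the outer expansion.
F(0) = 1
F′(0) = 0
F′′(0) = -1
F′′′(0) = 0
F^(4)(0) = 9

3/8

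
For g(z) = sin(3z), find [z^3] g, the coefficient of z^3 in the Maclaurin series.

-9/2

g(0) = 0
g′(0) = 3
g′′(0) = 0
g′′′(0) = -27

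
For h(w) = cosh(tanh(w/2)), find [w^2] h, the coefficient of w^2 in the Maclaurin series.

Plug the Maclaurin series of the inner function into that of the outer and collect terms.
[w^0] = 1;  [w^1] = 0;  [w^2] = 1/8.

1/8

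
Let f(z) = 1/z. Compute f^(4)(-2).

From the series, [(z + 2)^4] f = -1/32; multiply by 4! = 24 to get -3/4.

-3/4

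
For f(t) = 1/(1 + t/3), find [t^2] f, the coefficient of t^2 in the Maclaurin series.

[t^0] = 1;  [t^1] = -1/3;  [t^2] = 1/9.
So c_2 = f′′(0)/2! = 1/9.

1/9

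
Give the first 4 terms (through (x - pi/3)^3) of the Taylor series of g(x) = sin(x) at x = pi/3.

-(x - pi/3)^3/12 - sqrt(3)*(x - pi/3)^2/4 + (x - pi/3)/2 + sqrt(3)/2

Differentiate repeatedly and evaluate at the center.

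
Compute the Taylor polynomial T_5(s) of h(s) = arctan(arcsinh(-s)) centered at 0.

Plug the Maclaurin series of the inner function into that of the outer and collect terms.
[s^0] = 0;  [s^1] = -1;  [s^2] = 0;  [s^3] = 1/2;  [s^4] = 0;  [s^5] = -53/120.

-53*s^5/120 + s^3/2 - s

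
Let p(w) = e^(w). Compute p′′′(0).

From the series, [w^3] p = 1/6; multiply by 3! = 6 to get 1.

1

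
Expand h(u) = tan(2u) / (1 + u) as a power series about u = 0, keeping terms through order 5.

Multiply the two series term by term and collect like powers.
[u^0] = 0;  [u^1] = 2;  [u^2] = -2;  [u^3] = 14/3;  [u^4] = -14/3;  [u^5] = 134/15.

134*u^5/15 - 14*u^4/3 + 14*u^3/3 - 2*u^2 + 2*u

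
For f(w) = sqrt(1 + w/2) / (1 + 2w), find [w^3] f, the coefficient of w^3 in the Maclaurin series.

Expand each factor separately, then convolve coefficients.
f(0) = 1
f′(0) = -7/4
f′′(0) = 111/16
f′′′(0) = -2661/64

-887/128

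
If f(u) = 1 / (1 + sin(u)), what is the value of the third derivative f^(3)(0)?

-5

Expand as Σ (-1)^k u^k with u equal to the inner function's series.
The coefficient of u^3 in the expansion is -5/6, so f′′′(0) = 3! * (-5/6) = -5.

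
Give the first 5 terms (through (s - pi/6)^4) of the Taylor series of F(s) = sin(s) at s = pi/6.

(s - pi/6)^4/48 - sqrt(3)*(s - pi/6)^3/12 - (s - pi/6)^2/4 + sqrt(3)*(s - pi/6)/2 + 1/2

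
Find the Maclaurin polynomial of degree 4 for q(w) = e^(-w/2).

w^4/384 - w^3/48 + w^2/8 - w/2 + 1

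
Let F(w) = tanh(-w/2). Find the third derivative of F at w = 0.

1/4

Apply the Taylor formula c_k = f^(k)(a)/k!.
The coefficient of w^3 in the expansion is 1/24, so F′′′(0) = 3! * (1/24) = 1/4.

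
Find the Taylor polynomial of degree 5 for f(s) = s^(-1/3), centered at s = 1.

f(1) = 1
f′(1) = -1/3
f′′(1) = 4/9
f′′′(1) = -28/27
f^(4)(1) = 280/81
f^(5)(1) = -3640/243

-91*(s - 1)^5/729 + 35*(s - 1)^4/243 - 14*(s - 1)^3/81 + 2*(s - 1)^2/9 - (s - 1)/3 + 1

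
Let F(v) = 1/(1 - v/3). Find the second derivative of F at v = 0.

The coefficient of v^2 in the expansion is 1/9, so F′′(0) = 2! * (1/9) = 2/9.

2/9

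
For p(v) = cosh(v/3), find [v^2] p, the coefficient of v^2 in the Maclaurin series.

1/18

[v^0] = 1;  [v^1] = 0;  [v^2] = 1/18.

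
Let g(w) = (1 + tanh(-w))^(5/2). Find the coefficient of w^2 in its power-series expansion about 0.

Substitute the inner expansion into the outer series and collect powers.
[w^0] = 1;  [w^1] = -5/2;  [w^2] = 15/8.
So c_2 = g′′(0)/2! = 15/8.

15/8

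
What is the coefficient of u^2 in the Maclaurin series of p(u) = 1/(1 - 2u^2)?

Differentiate repeatedly and evaluate at the center.
p(0) = 1
p′(0) = 0
p′′(0) = 4
So c_2 = p′′(0)/2! = 2.

2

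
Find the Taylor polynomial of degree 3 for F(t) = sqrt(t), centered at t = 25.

Differentiate repeatedly and evaluate at the center.
F(25) = 5
F′(25) = 1/10
F′′(25) = -1/500
F′′′(25) = 3/25000

(t - 25)^3/50000 - (t - 25)^2/1000 + (t - 25)/10 + 5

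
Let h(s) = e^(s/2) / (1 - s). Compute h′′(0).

13/4

Multiply the two series term by term and collect like powers.
From the series, [s^2] h = 13/8; multiply by 2! = 2 to get 13/4.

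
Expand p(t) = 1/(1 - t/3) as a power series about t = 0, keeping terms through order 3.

p(0) = 1
p′(0) = 1/3
p′′(0) = 2/9
p′′′(0) = 2/9
Then c_k = p^(k)(0)/k! gives each Taylor coefficient.

t^3/27 + t^2/9 + t/3 + 1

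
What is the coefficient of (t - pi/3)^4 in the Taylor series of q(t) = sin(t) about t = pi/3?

sqrt(3)/48

q(pi/3) = sqrt(3)/2
q′(pi/3) = 1/2
q′′(pi/3) = -sqrt(3)/2
q′′′(pi/3) = -1/2
q^(4)(pi/3) = sqrt(3)/2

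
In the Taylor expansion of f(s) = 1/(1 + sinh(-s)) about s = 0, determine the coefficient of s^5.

181/120

Plug the Maclaurin series of the inner function into that of the outer and collect terms.
[s^0] = 1;  [s^1] = 1;  [s^2] = 1;  [s^3] = 7/6;  [s^4] = 4/3;  [s^5] = 181/120.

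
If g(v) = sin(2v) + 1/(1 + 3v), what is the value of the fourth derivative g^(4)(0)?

1944

Add the two expansions coefficient-wise.
From the series, [v^4] g = 81; multiply by 4! = 24 to get 1944.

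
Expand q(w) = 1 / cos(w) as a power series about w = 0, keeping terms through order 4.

5*w^4/24 + w^2/2 + 1

Divide the numerator series by the denominator series (power-series long division).
q(0) = 1
q′(0) = 0
q′′(0) = 1
q′′′(0) = 0
q^(4)(0) = 5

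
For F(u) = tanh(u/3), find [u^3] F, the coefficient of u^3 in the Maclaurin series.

-1/81

c_3 = F′′′(0)/3! = -1/81.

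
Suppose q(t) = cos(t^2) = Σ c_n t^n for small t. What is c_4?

q(0) = 1
q′(0) = 0
q′′(0) = 0
q′′′(0) = 0
q^(4)(0) = -12
Then c_k = q^(k)(0)/k! gives each Taylor coefficient.

-1/2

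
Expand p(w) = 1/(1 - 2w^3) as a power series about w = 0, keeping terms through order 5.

2*w^3 + 1

[w^0] = 1;  [w^1] = 0;  [w^2] = 0;  [w^3] = 2;  [w^4] = 0;  [w^5] = 0.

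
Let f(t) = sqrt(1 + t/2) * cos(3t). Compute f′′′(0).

-429/64

Expand each factor separately, then convolve coefficients.
From the series, [t^3] f = -143/128; multiply by 3! = 6 to get -429/64.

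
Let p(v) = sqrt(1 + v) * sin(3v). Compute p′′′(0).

-117/4

Take the Cauchy product of the two expansions.
From the series, [v^3] p = -39/8; multiply by 3! = 6 to get -117/4.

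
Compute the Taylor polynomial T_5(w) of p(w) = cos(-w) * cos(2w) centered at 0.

Multiply the two series term by term and collect like powers.

41*w^4/24 - 5*w^2/2 + 1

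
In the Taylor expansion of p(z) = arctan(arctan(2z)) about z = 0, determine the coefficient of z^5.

Compose series: expand the inner function first, then feed it into the outer expansion.
p(0) = 0
p′(0) = 2
p′′(0) = 0
p′′′(0) = -32
p^(4)(0) = 0
p^(5)(0) = 2816
The Taylor polynomial is Σ p^(k)(0)/k! · z^k.

352/15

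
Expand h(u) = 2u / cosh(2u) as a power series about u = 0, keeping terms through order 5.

20*u^5/3 - 4*u^3 + 2*u

Divide the numerator series by the denominator series (power-series long division).
h(0) = 0
h′(0) = 2
h′′(0) = 0
h′′′(0) = -24
h^(4)(0) = 0
h^(5)(0) = 800
Dividing each by k! gives the coefficients c_0, ..., c_5.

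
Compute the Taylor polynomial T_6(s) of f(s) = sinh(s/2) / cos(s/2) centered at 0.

3*s^5/320 + s^3/12 + s/2

Write the quotient as an unknown series and match coefficients against numerator = denominator · series.
f(0) = 0
f′(0) = 1/2
f′′(0) = 0
f′′′(0) = 1/2
f^(4)(0) = 0
f^(5)(0) = 9/8
f^(6)(0) = 0
Then c_k = f^(k)(0)/k! gives each Taylor coefficient.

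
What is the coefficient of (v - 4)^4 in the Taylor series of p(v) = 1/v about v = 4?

Differentiate repeatedly and evaluate at the center.
p(4) = 1/4
p′(4) = -1/16
p′′(4) = 1/32
p′′′(4) = -3/128
p^(4)(4) = 3/128
So c_4 = p^(4)(4)/4! = 1/1024.

1/1024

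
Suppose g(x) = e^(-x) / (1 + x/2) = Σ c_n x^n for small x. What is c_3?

-19/24

Write out both Maclaurin series and multiply, keeping only the needed powers.
[x^0] = 1;  [x^1] = -3/2;  [x^2] = 5/4;  [x^3] = -19/24.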